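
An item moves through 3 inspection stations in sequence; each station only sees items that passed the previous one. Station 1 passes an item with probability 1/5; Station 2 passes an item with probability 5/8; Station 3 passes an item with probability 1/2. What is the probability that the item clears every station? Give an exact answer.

Multiplying along the chain,
P = 1/5 × 5/8 × 1/2 = 5/80 = 1/16.

1/16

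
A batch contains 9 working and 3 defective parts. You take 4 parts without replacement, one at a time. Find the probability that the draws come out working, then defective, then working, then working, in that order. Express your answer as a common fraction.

Each draw changes the counts, so multiply the conditional probabilities along the sequence:
P = 9/12 × 3/11 × 8/10 × 7/9 = 1512/11880 = 7/55.

7/55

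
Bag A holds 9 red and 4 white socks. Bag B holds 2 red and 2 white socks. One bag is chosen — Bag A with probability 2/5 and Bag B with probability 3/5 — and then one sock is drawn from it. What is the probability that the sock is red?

From Bag A: P(red) = 9/13.
From Bag B: P(red) = 2/4.
Total probability = (2/5)(9/13) + (3/5)(2/4) = 15/26.

15/26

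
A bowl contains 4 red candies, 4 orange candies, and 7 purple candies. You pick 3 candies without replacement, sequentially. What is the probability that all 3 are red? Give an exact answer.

4/455

P(every draw is red) = 4/15 × 3/14 × 2/13 = 24/2730 = 4/455.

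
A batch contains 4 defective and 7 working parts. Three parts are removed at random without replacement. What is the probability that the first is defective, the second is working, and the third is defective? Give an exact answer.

Chain rule:
P = 4/11 × 7/10 × 3/9 = 84/990 = 14/165.

14/165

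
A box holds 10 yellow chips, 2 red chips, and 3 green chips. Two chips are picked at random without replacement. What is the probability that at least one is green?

13/35

P(no green) = 12/15 × 11/14 = 132/210 = 22/35.
P(at least one) = 1 − 22/35 = 13/35.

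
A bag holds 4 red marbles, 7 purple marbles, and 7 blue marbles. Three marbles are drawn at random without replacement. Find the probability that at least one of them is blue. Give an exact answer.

P(no blue) = 11/18 × 10/17 × 9/16 = 990/4896 = 55/272.
P(at least one) = 1 − 55/272 = 217/272.

217/272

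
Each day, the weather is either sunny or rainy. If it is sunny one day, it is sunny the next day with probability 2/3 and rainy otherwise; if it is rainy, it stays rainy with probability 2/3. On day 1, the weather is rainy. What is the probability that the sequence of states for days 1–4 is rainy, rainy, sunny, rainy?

2/27

Day 1 is given. For each transition, use the conditional probability from the current state:
P(rainy | rainy) = 2/3; P(sunny | rainy) = 1/3; P(rainy | sunny) = 1/3.
P = 2/3 × 1/3 × 1/3 = 2/27.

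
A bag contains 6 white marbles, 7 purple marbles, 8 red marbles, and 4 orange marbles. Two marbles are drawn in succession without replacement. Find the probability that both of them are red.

P = 8/25 × 7/24 = 56/600 = 7/75.

7/75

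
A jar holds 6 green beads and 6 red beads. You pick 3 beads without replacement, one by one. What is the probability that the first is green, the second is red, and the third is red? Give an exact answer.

3/22

Multiply the probability of each draw given the previous ones:
P = 6/12 × 6/11 × 5/10 = 180/1320 = 3/22.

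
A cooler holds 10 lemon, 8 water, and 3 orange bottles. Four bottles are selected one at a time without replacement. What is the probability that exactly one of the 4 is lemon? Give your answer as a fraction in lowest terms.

110/399

One ordering (lemon drawn first) has probability 10/21 × 11/20 × 10/19 × 9/18 = 9900/143640 = 55/798.
There are C(4,1) = 4 such orderings, each equally likely, so P = 4 × 55/798 = 110/399.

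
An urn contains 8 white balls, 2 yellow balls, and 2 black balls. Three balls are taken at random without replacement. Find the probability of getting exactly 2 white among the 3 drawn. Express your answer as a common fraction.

28/55

One ordering (white drawn first) has probability 8/12 × 7/11 × 4/10 = 224/1320 = 28/165.
There are C(3,2) = 3 such orderings, each equally likely, so P = 3 × 28/165 = 28/55.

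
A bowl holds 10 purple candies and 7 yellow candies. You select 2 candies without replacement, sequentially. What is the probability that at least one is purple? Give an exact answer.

115/136

P(no purple) = 7/17 × 6/16 = 42/272 = 21/136.
P(at least one) = 1 − 21/136 = 115/136.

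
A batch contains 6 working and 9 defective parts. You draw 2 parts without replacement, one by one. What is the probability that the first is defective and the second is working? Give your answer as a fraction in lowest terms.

9/35

Multiply the probability of each draw given the previous ones:
P = 9/15 × 6/14 = 54/210 = 9/35.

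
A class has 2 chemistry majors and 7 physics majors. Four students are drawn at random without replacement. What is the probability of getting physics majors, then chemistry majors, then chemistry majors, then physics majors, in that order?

Chain rule:
P = 7/9 × 2/8 × 1/7 × 6/6 = 84/3024 = 1/36.

1/36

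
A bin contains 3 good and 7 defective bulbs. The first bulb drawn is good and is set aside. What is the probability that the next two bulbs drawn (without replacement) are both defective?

After the first draw, 7 of the remaining 9 bulbs are defective.
P = 7/9 × 6/8 = 42/72 = 7/12.

7/12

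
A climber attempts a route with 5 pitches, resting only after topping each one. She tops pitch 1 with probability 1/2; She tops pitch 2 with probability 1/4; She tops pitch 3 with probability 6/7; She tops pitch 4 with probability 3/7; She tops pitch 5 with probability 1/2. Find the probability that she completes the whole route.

Each stage is reached only if all earlier stages succeed, so
P = 1/2 × 1/4 × 6/7 × 3/7 × 1/2 = 18/784 = 9/392.

9/392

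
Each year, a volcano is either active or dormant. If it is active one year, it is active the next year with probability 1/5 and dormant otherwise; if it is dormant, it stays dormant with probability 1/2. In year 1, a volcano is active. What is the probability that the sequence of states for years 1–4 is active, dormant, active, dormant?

Year 1 is given. For each transition, use the conditional probability from the current state:
P(dormant | active) = 4/5; P(active | dormant) = 1/2; P(dormant | active) = 4/5.
P = 4/5 × 1/2 × 4/5 = 16/50 = 8/25.

8/25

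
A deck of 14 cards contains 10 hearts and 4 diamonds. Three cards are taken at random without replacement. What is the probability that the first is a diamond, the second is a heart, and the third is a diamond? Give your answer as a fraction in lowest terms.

5/91

Each draw changes the counts, so multiply the conditional probabilities along the sequence:
P = 4/14 × 10/13 × 3/12 = 120/2184 = 5/91.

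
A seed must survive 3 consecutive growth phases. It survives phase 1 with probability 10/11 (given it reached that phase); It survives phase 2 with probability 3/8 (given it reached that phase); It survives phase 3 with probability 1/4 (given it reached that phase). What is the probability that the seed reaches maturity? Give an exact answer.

The events are sequential, so multiply the conditional probabilities:
P = 10/11 × 3/8 × 1/4 = 30/352 = 15/176.

15/176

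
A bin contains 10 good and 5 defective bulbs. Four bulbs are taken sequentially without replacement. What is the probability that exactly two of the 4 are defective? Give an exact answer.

One ordering (defective drawn first) has probability 5/15 × 4/14 × 10/13 × 9/12 = 1800/32760 = 5/91.
There are C(4,2) = 6 such orderings, each equally likely, so P = 6 × 5/91 = 30/91.

30/91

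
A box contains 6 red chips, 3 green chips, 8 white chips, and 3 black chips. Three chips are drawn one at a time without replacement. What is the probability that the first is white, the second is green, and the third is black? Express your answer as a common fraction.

Chain rule:
P = 8/20 × 3/19 × 3/18 = 72/6840 = 1/95.

1/95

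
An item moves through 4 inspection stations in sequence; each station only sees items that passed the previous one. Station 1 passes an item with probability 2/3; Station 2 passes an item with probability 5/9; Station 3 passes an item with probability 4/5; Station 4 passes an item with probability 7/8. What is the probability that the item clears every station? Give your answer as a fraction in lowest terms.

Each stage is reached only if all earlier stages succeed, so
P = 2/3 × 5/9 × 4/5 × 7/8 = 280/1080 = 7/27.

7/27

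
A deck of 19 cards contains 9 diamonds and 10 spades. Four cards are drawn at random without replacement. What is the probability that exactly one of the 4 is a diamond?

90/323

One ordering (a diamond drawn first) has probability 9/19 × 10/18 × 9/17 × 8/16 = 6480/93024 = 45/646.
There are C(4,1) = 4 such orderings, each equally likely, so P = 4 × 45/646 = 90/323.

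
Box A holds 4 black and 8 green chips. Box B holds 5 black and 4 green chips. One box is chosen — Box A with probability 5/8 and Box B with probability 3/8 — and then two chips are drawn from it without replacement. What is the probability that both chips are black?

85/528

From Box A: P(both black) = (4/12)(3/11) = 1/11.
From Box B: P(both black) = (5/9)(4/8) = 5/18.
Total probability = (5/8)(1/11) + (3/8)(5/18) = 85/528.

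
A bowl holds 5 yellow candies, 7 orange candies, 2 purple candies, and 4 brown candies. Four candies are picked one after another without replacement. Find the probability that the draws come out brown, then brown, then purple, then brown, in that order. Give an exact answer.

Multiply the probability of each draw given the previous ones:
P = 4/18 × 3/17 × 2/16 × 2/15 = 48/73440 = 1/1530.

1/1530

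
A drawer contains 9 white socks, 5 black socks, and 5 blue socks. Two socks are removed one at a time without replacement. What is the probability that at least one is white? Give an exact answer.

14/19

P(no white) = 10/19 × 9/18 = 90/342 = 5/19.
P(at least one) = 1 − 5/19 = 14/19.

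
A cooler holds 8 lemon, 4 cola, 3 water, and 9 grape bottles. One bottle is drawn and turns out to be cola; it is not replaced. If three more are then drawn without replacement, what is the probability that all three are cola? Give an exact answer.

1/1771

After the first draw, 3 of the remaining 23 bottles are cola.
P = 3/23 × 2/22 × 1/21 = 6/10626 = 1/1771.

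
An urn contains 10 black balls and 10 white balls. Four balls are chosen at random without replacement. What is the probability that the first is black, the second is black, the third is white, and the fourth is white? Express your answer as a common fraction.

45/646

Chain rule:
P = 10/20 × 9/19 × 10/18 × 9/17 = 8100/116280 = 45/646.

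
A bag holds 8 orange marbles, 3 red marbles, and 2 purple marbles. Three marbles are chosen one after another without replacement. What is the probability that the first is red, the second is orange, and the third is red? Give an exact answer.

Multiply the probability of each draw given the previous ones:
P = 3/13 × 8/12 × 2/11 = 48/1716 = 4/143.

4/143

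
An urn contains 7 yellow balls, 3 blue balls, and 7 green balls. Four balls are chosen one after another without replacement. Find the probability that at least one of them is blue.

197/340

P(no blue) = 14/17 × 13/16 × 12/15 × 11/14 = 24024/57120 = 143/340.
P(at least one) = 1 − 143/340 = 197/340.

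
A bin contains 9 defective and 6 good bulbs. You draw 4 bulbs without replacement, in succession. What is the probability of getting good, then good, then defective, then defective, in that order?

6/91

Chain rule:
P = 6/15 × 5/14 × 9/13 × 8/12 = 2160/32760 = 6/91.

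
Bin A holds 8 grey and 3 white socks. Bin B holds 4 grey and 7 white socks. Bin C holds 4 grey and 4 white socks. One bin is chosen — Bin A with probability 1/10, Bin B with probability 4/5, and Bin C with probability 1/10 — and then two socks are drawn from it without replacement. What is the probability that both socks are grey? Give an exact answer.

1229/7700

From Bin A: P(both grey) = (8/11)(7/10) = 28/55.
From Bin B: P(both grey) = (4/11)(3/10) = 6/55.
From Bin C: P(both grey) = (4/8)(3/7) = 3/14.
Total probability = (1/10)(28/55) + (4/5)(6/55) + (1/10)(3/14) = 1229/7700.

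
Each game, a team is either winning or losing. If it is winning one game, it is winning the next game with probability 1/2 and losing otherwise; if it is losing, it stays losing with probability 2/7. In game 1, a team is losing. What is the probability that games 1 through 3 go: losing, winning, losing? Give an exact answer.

Game 1 is given. For each transition, use the conditional probability from the current state:
P(winning | losing) = 5/7; P(losing | winning) = 1/2.
P = 5/7 × 1/2 = 5/14.

5/14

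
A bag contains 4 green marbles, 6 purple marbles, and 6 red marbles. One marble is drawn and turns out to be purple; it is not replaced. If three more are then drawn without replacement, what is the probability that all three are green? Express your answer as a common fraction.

4/455

After the first draw, 4 of the remaining 15 marbles are green.
P = 4/15 × 3/14 × 2/13 = 24/2730 = 4/455.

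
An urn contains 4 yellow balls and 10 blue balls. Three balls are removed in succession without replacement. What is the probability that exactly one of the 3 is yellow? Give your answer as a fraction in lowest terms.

One ordering (yellow drawn first) has probability 4/14 × 10/13 × 9/12 = 360/2184 = 15/91.
There are C(3,1) = 3 such orderings, each equally likely, so P = 3 × 15/91 = 45/91.

45/91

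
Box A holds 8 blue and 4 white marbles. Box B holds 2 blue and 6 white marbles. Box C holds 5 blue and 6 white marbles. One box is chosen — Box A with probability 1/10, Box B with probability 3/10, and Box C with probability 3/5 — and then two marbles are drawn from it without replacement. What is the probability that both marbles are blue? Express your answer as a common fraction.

From Box A: P(both blue) = (8/12)(7/11) = 14/33.
From Box B: P(both blue) = (2/8)(1/7) = 1/28.
From Box C: P(both blue) = (5/11)(4/10) = 2/11.
Total probability = (1/10)(14/33) + (3/10)(1/28) + (3/5)(2/11) = 1499/9240.

1499/9240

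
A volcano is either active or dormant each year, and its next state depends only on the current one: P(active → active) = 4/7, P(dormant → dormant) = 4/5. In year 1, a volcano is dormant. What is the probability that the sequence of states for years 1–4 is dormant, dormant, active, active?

16/175

Year 1 is given. For each transition, use the conditional probability from the current state:
P(dormant | dormant) = 4/5; P(active | dormant) = 1/5; P(active | active) = 4/7.
P = 4/5 × 1/5 × 4/7 = 16/175.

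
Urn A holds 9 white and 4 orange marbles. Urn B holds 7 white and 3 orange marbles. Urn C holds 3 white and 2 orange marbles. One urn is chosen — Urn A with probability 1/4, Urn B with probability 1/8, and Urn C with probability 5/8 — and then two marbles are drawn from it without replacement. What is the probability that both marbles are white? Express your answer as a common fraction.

1127/3120

From Urn A: P(both white) = (9/13)(8/12) = 6/13.
From Urn B: P(both white) = (7/10)(6/9) = 7/15.
From Urn C: P(both white) = (3/5)(2/4) = 3/10.
Total probability = (1/4)(6/13) + (1/8)(7/15) + (5/8)(3/10) = 1127/3120.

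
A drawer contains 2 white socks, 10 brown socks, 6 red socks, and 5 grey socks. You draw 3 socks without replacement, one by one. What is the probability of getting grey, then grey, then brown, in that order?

100/5313

Multiply the probability of each draw given the previous ones:
P = 5/23 × 4/22 × 10/21 = 200/10626 = 100/5313.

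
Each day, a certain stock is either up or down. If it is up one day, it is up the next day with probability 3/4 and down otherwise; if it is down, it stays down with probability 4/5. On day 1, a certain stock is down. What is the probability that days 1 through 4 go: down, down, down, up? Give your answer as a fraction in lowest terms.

Day 1 is given. For each transition, use the conditional probability from the current state:
P(down | down) = 4/5; P(down | down) = 4/5; P(up | down) = 1/5.
P = 4/5 × 4/5 × 1/5 = 16/125.

16/125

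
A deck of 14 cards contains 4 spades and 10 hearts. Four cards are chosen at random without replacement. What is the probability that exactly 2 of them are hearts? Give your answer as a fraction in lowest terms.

One ordering (hearts drawn first) has probability 10/14 × 9/13 × 4/12 × 3/11 = 1080/24024 = 45/1001.
There are C(4,2) = 6 such orderings, each equally likely, so P = 6 × 45/1001 = 270/1001.

270/1001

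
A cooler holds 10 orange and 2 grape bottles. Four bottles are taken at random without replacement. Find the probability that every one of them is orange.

14/33

P = 10/12 × 9/11 × 8/10 × 7/9 = 5040/11880 = 14/33.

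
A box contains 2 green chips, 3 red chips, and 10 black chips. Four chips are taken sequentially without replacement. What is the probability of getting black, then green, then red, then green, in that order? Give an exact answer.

1/546

Each draw changes the counts, so multiply the conditional probabilities along the sequence:
P = 10/15 × 2/14 × 3/13 × 1/12 = 60/32760 = 1/546.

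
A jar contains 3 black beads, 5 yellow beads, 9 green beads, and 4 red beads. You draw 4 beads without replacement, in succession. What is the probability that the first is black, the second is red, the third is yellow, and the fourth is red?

Multiply the probability of each draw given the previous ones:
P = 3/21 × 4/20 × 5/19 × 3/18 = 180/143640 = 1/798.

1/798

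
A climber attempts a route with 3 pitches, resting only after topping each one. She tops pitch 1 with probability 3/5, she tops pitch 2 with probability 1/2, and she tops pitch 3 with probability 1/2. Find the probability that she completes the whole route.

3/20

Each stage is reached only if all earlier stages succeed, so
P = 3/5 × 1/2 × 1/2 = 3/20.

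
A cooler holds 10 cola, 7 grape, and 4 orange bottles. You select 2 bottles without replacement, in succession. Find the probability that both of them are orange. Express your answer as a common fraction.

1/35

P(all orange) = 4/21 × 3/20 = 12/420 = 1/35.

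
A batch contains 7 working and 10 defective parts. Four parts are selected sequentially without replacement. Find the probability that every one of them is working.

1/68

P(every draw is working) = 7/17 × 6/16 × 5/15 × 4/14 = 840/57120 = 1/68.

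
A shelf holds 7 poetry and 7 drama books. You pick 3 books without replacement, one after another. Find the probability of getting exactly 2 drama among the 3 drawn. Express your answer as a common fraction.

21/52

One ordering (drama drawn first) has probability 7/14 × 6/13 × 7/12 = 294/2184 = 7/52.
There are C(3,2) = 3 such orderings, each equally likely, so P = 3 × 7/52 = 21/52.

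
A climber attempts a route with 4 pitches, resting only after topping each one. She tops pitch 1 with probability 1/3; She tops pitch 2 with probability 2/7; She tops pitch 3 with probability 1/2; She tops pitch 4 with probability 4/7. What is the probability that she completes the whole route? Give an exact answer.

4/147

Each stage is reached only if all earlier stages succeed, so
P = 1/3 × 2/7 × 1/2 × 4/7 = 8/294 = 4/147.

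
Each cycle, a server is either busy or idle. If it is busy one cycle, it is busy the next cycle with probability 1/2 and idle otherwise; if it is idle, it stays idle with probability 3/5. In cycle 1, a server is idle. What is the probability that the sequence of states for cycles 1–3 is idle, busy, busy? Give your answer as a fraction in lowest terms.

1/5

Cycle 1 is given. For each transition, use the conditional probability from the current state:
P(busy | idle) = 2/5; P(busy | busy) = 1/2.
P = 2/5 × 1/2 = 2/10 = 1/5.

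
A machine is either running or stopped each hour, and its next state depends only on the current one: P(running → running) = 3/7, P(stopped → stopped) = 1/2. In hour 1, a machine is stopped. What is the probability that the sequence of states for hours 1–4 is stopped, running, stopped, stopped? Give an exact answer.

Hour 1 is given. For each transition, use the conditional probability from the current state:
P(running | stopped) = 1/2; P(stopped | running) = 4/7; P(stopped | stopped) = 1/2.
P = 1/2 × 4/7 × 1/2 = 4/28 = 1/7.

1/7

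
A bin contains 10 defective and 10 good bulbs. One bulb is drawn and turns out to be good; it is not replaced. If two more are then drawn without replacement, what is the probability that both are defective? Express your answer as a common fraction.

5/19

With the first bulb removed, 10 defective remain out of 19.
P = 10/19 × 9/18 = 90/342 = 5/19.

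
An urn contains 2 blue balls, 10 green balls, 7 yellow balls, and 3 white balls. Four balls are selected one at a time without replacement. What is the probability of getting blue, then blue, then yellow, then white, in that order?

Chain rule:
P = 2/22 × 1/21 × 7/20 × 3/19 = 42/175560 = 1/4180.

1/4180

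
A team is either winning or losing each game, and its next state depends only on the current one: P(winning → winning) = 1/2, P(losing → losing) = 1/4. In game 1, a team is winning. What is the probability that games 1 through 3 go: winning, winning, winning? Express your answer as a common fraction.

1/4

Game 1 is given. For each transition, use the conditional probability from the current state:
P(winning | winning) = 1/2; P(winning | winning) = 1/2.
P = 1/2 × 1/2 = 1/4.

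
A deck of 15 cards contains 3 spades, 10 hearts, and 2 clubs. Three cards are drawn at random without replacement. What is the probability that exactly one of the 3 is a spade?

198/455

One ordering (a spade drawn first) has probability 3/15 × 12/14 × 11/13 = 396/2730 = 66/455.
There are C(3,1) = 3 such orderings, each equally likely, so P = 3 × 66/455 = 198/455.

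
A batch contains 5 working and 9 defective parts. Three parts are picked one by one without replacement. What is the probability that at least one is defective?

177/182

P(no defective) = 5/14 × 4/13 × 3/12 = 60/2184 = 5/182.
P(at least one) = 1 − 5/182 = 177/182.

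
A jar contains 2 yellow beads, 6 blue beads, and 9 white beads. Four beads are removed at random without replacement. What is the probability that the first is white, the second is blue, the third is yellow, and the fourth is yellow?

Multiply the probability of each draw given the previous ones:
P = 9/17 × 6/16 × 2/15 × 1/14 = 108/57120 = 9/4760.

9/4760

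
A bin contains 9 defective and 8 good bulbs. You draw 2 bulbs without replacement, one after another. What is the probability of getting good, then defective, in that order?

Chain rule:
P = 8/17 × 9/16 = 72/272 = 9/34.

9/34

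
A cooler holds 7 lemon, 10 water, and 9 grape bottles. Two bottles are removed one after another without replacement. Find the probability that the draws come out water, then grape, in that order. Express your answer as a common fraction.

9/65

Each draw changes the counts, so multiply the conditional probabilities along the sequence:
P = 10/26 × 9/25 = 90/650 = 9/65.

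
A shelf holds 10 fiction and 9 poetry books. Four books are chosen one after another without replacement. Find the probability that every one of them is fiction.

35/646

P = 10/19 × 9/18 × 8/17 × 7/16 = 5040/93024 = 35/646.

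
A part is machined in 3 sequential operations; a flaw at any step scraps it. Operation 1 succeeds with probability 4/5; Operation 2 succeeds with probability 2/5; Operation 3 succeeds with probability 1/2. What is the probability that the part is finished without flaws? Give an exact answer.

The events are sequential, so multiply the conditional probabilities:
P = 4/5 × 2/5 × 1/2 = 8/50 = 4/25.

4/25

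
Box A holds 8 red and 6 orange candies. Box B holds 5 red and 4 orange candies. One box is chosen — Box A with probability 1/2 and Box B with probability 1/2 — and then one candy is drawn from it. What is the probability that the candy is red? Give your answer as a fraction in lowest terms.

From Box A: P(red) = 8/14.
From Box B: P(red) = 5/9.
Total probability = (1/2)(8/14) + (1/2)(5/9) = 71/126.

71/126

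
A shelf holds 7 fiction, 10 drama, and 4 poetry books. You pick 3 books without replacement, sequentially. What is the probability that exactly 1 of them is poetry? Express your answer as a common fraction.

272/665

One ordering (poetry drawn first) has probability 4/21 × 17/20 × 16/19 = 1088/7980 = 272/1995.
There are C(3,1) = 3 such orderings, each equally likely, so P = 3 × 272/1995 = 272/665.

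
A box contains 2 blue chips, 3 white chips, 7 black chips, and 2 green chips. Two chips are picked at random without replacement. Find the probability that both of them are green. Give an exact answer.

1/91

P(all green) = 2/14 × 1/13 = 2/182 = 1/91.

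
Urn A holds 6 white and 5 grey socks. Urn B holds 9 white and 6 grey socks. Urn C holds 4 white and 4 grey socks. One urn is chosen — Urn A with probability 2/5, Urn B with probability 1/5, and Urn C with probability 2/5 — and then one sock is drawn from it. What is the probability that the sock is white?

148/275

From Urn A: P(white) = 6/11.
From Urn B: P(white) = 9/15.
From Urn C: P(white) = 4/8.
Total probability = (2/5)(6/11) + (1/5)(9/15) + (2/5)(4/8) = 148/275.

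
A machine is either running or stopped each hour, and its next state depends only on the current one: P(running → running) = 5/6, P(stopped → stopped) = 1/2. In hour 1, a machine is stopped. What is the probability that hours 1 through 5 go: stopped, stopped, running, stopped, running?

1/48

Hour 1 is given. For each transition, use the conditional probability from the current state:
P(stopped | stopped) = 1/2; P(running | stopped) = 1/2; P(stopped | running) = 1/6; P(running | stopped) = 1/2.
P = 1/2 × 1/2 × 1/6 × 1/2 = 1/48.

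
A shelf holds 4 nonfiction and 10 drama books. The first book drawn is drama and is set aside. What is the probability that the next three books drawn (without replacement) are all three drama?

42/143

After the first draw, 9 of the remaining 13 books are drama.
P = 9/13 × 8/12 × 7/11 = 504/1716 = 42/143.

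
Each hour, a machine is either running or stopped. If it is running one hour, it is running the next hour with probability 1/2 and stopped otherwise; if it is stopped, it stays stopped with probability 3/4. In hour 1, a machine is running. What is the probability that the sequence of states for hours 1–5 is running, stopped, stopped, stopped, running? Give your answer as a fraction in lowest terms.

Hour 1 is given. For each transition, use the conditional probability from the current state:
P(stopped | running) = 1/2; P(stopped | stopped) = 3/4; P(stopped | stopped) = 3/4; P(running | stopped) = 1/4.
P = 1/2 × 3/4 × 3/4 × 1/4 = 9/128.

9/128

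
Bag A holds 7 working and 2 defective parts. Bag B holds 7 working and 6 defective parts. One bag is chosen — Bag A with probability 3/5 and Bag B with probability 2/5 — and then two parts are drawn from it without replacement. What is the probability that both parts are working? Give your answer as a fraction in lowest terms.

From Bag A: P(both working) = (7/9)(6/8) = 7/12.
From Bag B: P(both working) = (7/13)(6/12) = 7/26.
Total probability = (3/5)(7/12) + (2/5)(7/26) = 119/260.

119/260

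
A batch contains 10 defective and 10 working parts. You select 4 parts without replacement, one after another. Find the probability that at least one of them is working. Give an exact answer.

309/323

P(no working) = 10/20 × 9/19 × 8/18 × 7/17 = 5040/116280 = 14/323.
P(at least one) = 1 − 14/323 = 309/323.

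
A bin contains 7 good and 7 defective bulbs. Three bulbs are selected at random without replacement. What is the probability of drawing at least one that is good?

47/52

P(no good) = 7/14 × 6/13 × 5/12 = 210/2184 = 5/52.
P(at least one) = 1 − 5/52 = 47/52.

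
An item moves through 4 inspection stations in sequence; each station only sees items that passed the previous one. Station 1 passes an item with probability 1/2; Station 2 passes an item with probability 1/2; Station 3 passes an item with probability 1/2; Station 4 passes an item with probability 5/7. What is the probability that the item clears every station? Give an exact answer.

5/56

The events are sequential, so multiply the conditional probabilities:
P = 1/2 × 1/2 × 1/2 × 5/7 = 5/56.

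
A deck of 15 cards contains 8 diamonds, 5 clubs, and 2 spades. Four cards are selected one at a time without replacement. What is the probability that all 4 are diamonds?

P(all diamonds) = 8/15 × 7/14 × 6/13 × 5/12 = 1680/32760 = 2/39.

2/39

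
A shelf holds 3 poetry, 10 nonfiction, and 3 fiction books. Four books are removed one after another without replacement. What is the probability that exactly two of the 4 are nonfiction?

One ordering (nonfiction drawn first) has probability 10/16 × 9/15 × 6/14 × 5/13 = 2700/43680 = 45/728.
There are C(4,2) = 6 such orderings, each equally likely, so P = 6 × 45/728 = 135/364.

135/364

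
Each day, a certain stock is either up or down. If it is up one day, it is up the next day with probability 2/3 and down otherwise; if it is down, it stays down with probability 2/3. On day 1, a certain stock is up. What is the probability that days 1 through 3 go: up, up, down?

2/9

Day 1 is given. For each transition, use the conditional probability from the current state:
P(up | up) = 2/3; P(down | up) = 1/3.
P = 2/3 × 1/3 = 2/9.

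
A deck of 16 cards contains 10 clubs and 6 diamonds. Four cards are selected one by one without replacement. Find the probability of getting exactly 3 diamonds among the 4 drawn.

One ordering (diamonds drawn first) has probability 6/16 × 5/15 × 4/14 × 10/13 = 1200/43680 = 5/182.
There are C(4,3) = 4 such orderings, each equally likely, so P = 4 × 5/182 = 10/91.

10/91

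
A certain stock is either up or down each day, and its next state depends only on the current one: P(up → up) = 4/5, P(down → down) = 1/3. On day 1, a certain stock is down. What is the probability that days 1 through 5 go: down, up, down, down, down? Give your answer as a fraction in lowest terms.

2/135

Day 1 is given. For each transition, use the conditional probability from the current state:
P(up | down) = 2/3; P(down | up) = 1/5; P(down | down) = 1/3; P(down | down) = 1/3.
P = 2/3 × 1/5 × 1/3 × 1/3 = 2/135.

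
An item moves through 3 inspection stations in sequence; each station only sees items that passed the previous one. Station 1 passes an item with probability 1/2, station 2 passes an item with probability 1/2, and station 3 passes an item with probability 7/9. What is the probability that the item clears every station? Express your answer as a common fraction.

7/36

Multiplying along the chain,
P = 1/2 × 1/2 × 7/9 = 7/36.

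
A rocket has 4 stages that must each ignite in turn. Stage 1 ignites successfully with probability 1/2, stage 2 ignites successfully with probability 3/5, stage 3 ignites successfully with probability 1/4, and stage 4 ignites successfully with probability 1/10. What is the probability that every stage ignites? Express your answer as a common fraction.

3/400

The events are sequential, so multiply the conditional probabilities:
P = 1/2 × 3/5 × 1/4 × 1/10 = 3/400.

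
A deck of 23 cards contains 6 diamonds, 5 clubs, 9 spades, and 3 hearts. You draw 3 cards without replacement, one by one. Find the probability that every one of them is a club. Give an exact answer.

10/1771

P(every draw is a club) = 5/23 × 4/22 × 3/21 = 60/10626 = 10/1771.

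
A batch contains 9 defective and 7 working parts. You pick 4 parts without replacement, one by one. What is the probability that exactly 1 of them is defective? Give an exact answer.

One ordering (defective drawn first) has probability 9/16 × 7/15 × 6/14 × 5/13 = 1890/43680 = 9/208.
There are C(4,1) = 4 such orderings, each equally likely, so P = 4 × 9/208 = 9/52.

9/52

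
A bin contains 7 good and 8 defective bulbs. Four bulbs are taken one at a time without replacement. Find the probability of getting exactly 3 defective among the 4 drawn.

One ordering (defective drawn first) has probability 8/15 × 7/14 × 6/13 × 7/12 = 2352/32760 = 14/195.
There are C(4,3) = 4 such orderings, each equally likely, so P = 4 × 14/195 = 56/195.

56/195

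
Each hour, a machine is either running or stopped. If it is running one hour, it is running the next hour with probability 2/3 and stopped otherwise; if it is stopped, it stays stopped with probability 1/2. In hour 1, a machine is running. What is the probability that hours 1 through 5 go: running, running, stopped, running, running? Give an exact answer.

Hour 1 is given. For each transition, use the conditional probability from the current state:
P(running | running) = 2/3; P(stopped | running) = 1/3; P(running | stopped) = 1/2; P(running | running) = 2/3.
P = 2/3 × 1/3 × 1/2 × 2/3 = 4/54 = 2/27.

2/27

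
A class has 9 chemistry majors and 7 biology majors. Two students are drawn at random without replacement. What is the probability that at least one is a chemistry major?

33/40

P(no chemistry majors) = 7/16 × 6/15 = 42/240 = 7/40.
P(at least one) = 1 − 7/40 = 33/40.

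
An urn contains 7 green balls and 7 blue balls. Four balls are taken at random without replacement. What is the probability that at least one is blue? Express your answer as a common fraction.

138/143

P(no blue) = 7/14 × 6/13 × 5/12 × 4/11 = 840/24024 = 5/143.
P(at least one) = 1 − 5/143 = 138/143.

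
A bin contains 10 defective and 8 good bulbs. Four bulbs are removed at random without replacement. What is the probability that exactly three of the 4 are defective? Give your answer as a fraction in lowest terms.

16/51

One ordering (defective drawn first) has probability 10/18 × 9/17 × 8/16 × 8/15 = 5760/73440 = 4/51.
There are C(4,3) = 4 such orderings, each equally likely, so P = 4 × 4/51 = 16/51.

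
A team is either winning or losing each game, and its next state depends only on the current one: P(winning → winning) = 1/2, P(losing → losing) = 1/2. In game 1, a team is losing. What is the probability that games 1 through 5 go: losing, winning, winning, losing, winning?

Game 1 is given. For each transition, use the conditional probability from the current state:
P(winning | losing) = 1/2; P(winning | winning) = 1/2; P(losing | winning) = 1/2; P(winning | losing) = 1/2.
P = 1/2 × 1/2 × 1/2 × 1/2 = 1/16.

1/16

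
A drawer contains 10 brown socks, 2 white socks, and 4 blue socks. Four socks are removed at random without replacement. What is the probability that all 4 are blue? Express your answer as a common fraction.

1/1820

P(all blue) = 4/16 × 3/15 × 2/14 × 1/13 = 24/43680 = 1/1820.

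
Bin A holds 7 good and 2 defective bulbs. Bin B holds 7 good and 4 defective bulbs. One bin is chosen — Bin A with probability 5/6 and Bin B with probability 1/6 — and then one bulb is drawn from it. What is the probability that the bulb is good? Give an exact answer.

224/297

From Bin A: P(good) = 7/9.
From Bin B: P(good) = 7/11.
Total probability = (5/6)(7/9) + (1/6)(7/11) = 224/297.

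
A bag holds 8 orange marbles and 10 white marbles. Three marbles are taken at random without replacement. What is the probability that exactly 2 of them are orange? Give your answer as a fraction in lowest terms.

35/102

One ordering (orange drawn first) has probability 8/18 × 7/17 × 10/16 = 560/4896 = 35/306.
There are C(3,2) = 3 such orderings, each equally likely, so P = 3 × 35/306 = 35/102.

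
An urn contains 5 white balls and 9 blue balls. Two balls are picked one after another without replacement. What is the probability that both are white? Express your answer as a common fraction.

10/91

P(every draw is white) = 5/14 × 4/13 = 20/182 = 10/91.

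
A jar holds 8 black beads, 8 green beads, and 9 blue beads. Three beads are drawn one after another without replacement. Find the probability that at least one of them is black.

P(no black) = 17/25 × 16/24 × 15/23 = 4080/13800 = 34/115.
P(at least one) = 1 − 34/115 = 81/115.

81/115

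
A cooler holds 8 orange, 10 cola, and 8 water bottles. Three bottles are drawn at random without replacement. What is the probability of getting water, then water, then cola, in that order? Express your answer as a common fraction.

Chain rule:
P = 8/26 × 7/25 × 10/24 = 560/15600 = 7/195.

7/195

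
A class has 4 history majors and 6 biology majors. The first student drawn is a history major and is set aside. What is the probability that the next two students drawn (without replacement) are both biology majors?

With the first student removed, 6 biology majors remain out of 9.
P = 6/9 × 5/8 = 30/72 = 5/12.

5/12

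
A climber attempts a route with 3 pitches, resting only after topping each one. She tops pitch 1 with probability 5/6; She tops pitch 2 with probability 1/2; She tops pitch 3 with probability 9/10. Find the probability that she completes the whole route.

3/8

The events are sequential, so multiply the conditional probabilities:
P = 5/6 × 1/2 × 9/10 = 45/120 = 3/8.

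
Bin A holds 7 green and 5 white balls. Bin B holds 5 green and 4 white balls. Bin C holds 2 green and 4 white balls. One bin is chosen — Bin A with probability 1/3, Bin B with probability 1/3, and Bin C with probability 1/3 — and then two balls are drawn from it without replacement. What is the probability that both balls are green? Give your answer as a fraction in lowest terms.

From Bin A: P(both green) = (7/12)(6/11) = 7/22.
From Bin B: P(both green) = (5/9)(4/8) = 5/18.
From Bin C: P(both green) = (2/6)(1/5) = 1/15.
Total probability = (1/3)(7/22) + (1/3)(5/18) + (1/3)(1/15) = 328/1485.

328/1485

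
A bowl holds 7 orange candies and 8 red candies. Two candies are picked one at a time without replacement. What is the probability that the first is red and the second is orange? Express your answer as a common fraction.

4/15

Chain rule:
P = 8/15 × 7/14 = 56/210 = 4/15.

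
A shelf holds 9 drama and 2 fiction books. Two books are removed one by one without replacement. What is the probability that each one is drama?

36/55

P = 9/11 × 8/10 = 72/110 = 36/55.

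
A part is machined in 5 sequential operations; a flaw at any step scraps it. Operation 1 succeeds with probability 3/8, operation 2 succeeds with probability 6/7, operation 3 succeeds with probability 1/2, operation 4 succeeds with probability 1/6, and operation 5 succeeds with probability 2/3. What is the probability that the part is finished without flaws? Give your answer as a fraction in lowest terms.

1/56

Each stage is reached only if all earlier stages succeed, so
P = 3/8 × 6/7 × 1/2 × 1/6 × 2/3 = 36/2016 = 1/56.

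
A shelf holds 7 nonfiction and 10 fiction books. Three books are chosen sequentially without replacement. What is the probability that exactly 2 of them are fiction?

One ordering (fiction drawn first) has probability 10/17 × 9/16 × 7/15 = 630/4080 = 21/136.
There are C(3,2) = 3 such orderings, each equally likely, so P = 3 × 21/136 = 63/136.

63/136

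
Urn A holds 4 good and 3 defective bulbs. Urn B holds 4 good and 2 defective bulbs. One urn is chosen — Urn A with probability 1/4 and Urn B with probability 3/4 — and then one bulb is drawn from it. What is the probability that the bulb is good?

From Urn A: P(good) = 4/7.
From Urn B: P(good) = 4/6.
Total probability = (1/4)(4/7) + (3/4)(4/6) = 9/14.

9/14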